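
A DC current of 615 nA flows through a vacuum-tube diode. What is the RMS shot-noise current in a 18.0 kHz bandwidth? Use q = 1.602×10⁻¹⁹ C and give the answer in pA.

59.6 pA

I_n = √(2qI·B)
2qI·B = 2 × 1.602×10⁻¹⁹ × 6.15×10⁻⁷ × 1.80×10⁴ = 3.55×10⁻²¹ A²
I_n = √(3.55×10⁻²¹) = 5.96×10⁻¹¹ A = 59.6 pA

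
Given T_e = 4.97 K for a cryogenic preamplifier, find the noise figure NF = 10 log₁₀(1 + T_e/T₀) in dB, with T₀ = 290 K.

0.074 dB

F = 1 + T_e/T₀ = 1 + 4.97/290 = 1.01714
NF = 10 log₁₀(1.01714) = 0.074 dB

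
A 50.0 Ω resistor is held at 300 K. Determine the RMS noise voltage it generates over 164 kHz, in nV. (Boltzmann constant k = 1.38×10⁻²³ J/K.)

V_n = √(4kTRB)
4kTRB = 4 × 1.38×10⁻²³ × 300 × 5.00×10¹ × 1.64×10⁵ = 1.36×10⁻¹³ V²
V_n = √(1.36×10⁻¹³) = 3.68×10⁻⁷ V = 368 nV

368 nV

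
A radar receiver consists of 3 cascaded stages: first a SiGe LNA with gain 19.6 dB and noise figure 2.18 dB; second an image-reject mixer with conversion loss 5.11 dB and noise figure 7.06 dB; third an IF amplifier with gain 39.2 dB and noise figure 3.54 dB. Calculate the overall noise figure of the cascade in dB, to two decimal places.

2.41 dB

Convert to linear (a loss of L dB is a gain of −L dB): F_i = 10^(NF_i/10), G_i = 10^(G_i,dB/10)
  Stage 1: F_1 = 10^(2.18/10) = 1.652, G_1 = 10^(19.6/10) = 91.20
  Stage 2: F_2 = 10^(7.06/10) = 5.082, G_2 = 10^(−5.11/10) = 0.3083
  Stage 3: F_3 = 10^(3.54/10) = 2.259, G_3 = 10^(39.2/10) = 8318
Friis cascade:
  F = 1.652 + (5.082 − 1)/91.20 + (2.259 − 1)/28.12 = 1.742
NF = 10 log₁₀(1.742) = 2.41 dB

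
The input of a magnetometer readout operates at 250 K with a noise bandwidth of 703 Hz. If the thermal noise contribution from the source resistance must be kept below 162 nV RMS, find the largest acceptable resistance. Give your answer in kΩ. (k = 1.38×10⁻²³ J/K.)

Johnson–Nyquist: V_n = √(4kTRB) ⇒ R = V_n² / (4kTB)
4kTB = 4 × 1.38×10⁻²³ × 250 × 7.03×10² = 9.70×10⁻¹⁸
R = (1.62×10⁻⁷)² / 9.70×10⁻¹⁸ = 2.71×10³ Ω = 2.71 kΩ

2.71 kΩ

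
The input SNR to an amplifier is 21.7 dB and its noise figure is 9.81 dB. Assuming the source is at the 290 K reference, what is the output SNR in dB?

By definition F = SNR_in/SNR_out, so in dB: SNR_out = SNR_in − NF
SNR_out = 21.7 − 9.81 = 11.89 dB

11.89 dB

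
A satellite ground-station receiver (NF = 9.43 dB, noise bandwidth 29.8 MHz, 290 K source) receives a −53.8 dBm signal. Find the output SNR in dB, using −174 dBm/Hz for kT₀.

Noise floor: N = −174 + 10 log₁₀(B) + NF
10 log₁₀(2.98×10⁷) = 74.74 dB
N = −174 + 74.74 + 9.43 = −89.83 dBm
SNR = P_sig − N = −53.8 − (−89.83) = 36.03 dB → 36.0 dB

36.0 dB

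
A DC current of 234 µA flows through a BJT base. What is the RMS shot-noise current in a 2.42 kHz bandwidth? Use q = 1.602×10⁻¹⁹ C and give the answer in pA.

I_n = √(2qI·B)
2qI·B = 2 × 1.602×10⁻¹⁹ × 2.34×10⁻⁴ × 2.42×10³ = 1.81×10⁻¹⁹ A²
I_n = √(1.81×10⁻¹⁹) = 4.26×10⁻¹⁰ A = 426 pA

426 pA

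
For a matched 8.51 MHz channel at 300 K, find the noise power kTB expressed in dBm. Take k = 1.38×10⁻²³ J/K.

P_n = kTB = 1.38×10⁻²³ × 300 × 8.51×10⁶ = 3.52×10⁻¹⁴ W
In dBm: 10 log₁₀(3.52×10⁻¹⁴ / 10⁻³) = −104.5 dBm

−104.5 dBm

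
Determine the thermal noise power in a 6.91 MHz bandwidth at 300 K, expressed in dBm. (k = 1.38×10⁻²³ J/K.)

P_n = kTB = 1.38×10⁻²³ × 300 × 6.91×10⁶ = 2.86×10⁻¹⁴ W
In dBm: 10 log₁₀(2.86×10⁻¹⁴ / 10⁻³) = −105.4 dBm

−105.4 dBm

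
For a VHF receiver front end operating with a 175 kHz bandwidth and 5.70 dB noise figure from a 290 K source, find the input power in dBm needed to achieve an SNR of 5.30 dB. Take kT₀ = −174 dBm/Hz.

Sensitivity = −174 + 10 log₁₀(B) + NF + SNR_min
= −174 + 52.43 + 5.70 + 5.30
= −110.57 dBm → −110.6 dBm

−110.6 dBm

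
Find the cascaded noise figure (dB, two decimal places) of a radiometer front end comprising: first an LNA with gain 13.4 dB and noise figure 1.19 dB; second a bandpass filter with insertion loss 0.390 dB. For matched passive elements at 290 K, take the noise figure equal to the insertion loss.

1.20 dB

Convert to linear (a loss of L dB is a gain of −L dB): F_i = 10^(NF_i/10), G_i = 10^(G_i,dB/10)
  Stage 1: F_1 = 10^(1.19/10) = 1.315, G_1 = 10^(13.4/10) = 21.88
  Stage 2: F_2 = 10^(0.390/10) = 1.094, G_2 = 10^(−0.390/10) = 0.9141
Friis cascade:
  F = 1.315 + (1.094 − 1)/21.88 = 1.320
NF = 10 log₁₀(1.320) = 1.20 dB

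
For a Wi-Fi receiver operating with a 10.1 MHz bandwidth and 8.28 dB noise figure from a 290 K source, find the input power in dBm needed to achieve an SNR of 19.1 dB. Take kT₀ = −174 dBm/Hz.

Sensitivity = −174 + 10 log₁₀(B) + NF + SNR_min
= −174 + 70.04 + 8.28 + 19.1
= −76.58 dBm → −76.6 dBm

−76.6 dBm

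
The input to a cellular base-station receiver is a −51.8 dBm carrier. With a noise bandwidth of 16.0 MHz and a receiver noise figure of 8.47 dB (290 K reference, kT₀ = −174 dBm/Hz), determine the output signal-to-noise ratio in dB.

41.7 dB

Noise floor: N = −174 + 10 log₁₀(B) + NF
10 log₁₀(1.60×10⁷) = 72.04 dB
N = −174 + 72.04 + 8.47 = −93.49 dBm
SNR = P_sig − N = −51.8 − (−93.49) = 41.69 dB → 41.7 dB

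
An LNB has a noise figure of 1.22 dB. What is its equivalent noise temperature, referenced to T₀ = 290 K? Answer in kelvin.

F = 10^(1.22/10) = 1.32434
T_e = (F − 1)·T₀ = (1.32434 − 1) × 290 = 94.1 K

94.1 K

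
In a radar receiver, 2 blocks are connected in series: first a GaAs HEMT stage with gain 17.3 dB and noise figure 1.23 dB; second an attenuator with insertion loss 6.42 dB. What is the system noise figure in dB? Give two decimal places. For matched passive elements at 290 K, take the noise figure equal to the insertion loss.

Convert to linear (a loss of L dB is a gain of −L dB): F_i = 10^(NF_i/10), G_i = 10^(G_i,dB/10)
  Stage 1: F_1 = 10^(1.23/10) = 1.327, G_1 = 10^(17.3/10) = 53.70
  Stage 2: F_2 = 10^(6.42/10) = 4.385, G_2 = 10^(−6.42/10) = 0.2280
Friis cascade:
  F = 1.327 + (4.385 − 1)/53.70 = 1.390
NF = 10 log₁₀(1.390) = 1.43 dB

1.43 dB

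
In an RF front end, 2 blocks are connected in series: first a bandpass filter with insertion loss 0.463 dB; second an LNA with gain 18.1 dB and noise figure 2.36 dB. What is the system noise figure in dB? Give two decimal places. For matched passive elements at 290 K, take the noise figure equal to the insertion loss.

2.82 dB

Convert to linear (a loss of L dB is a gain of −L dB): F_i = 10^(NF_i/10), G_i = 10^(G_i,dB/10)
  Stage 1: F_1 = 10^(0.463/10) = 1.112, G_1 = 10^(−0.463/10) = 0.8989
  Stage 2: F_2 = 10^(2.36/10) = 1.722, G_2 = 10^(18.1/10) = 64.57
Friis cascade:
  F = 1.112 + (1.722 − 1)/0.8989 = 1.916
NF = 10 log₁₀(1.916) = 2.82 dB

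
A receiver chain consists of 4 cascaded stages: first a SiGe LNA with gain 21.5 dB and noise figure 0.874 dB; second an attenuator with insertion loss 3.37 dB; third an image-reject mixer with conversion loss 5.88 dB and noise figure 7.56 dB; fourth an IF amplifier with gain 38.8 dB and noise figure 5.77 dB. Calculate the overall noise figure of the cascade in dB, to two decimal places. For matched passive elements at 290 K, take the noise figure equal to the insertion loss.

1.67 dB

Convert to linear (a loss of L dB is a gain of −L dB): F_i = 10^(NF_i/10), G_i = 10^(G_i,dB/10)
  Stage 1: F_1 = 10^(0.874/10) = 1.223, G_1 = 10^(21.5/10) = 141.3
  Stage 2: F_2 = 10^(3.37/10) = 2.173, G_2 = 10^(−3.37/10) = 0.4603
  Stage 3: F_3 = 10^(7.56/10) = 5.702, G_3 = 10^(−5.88/10) = 0.2582
  Stage 4: F_4 = 10^(5.77/10) = 3.776, G_4 = 10^(38.8/10) = 7586
Friis cascade:
  F = 1.223 + (2.173 − 1)/141.3 + (5.702 − 1)/65.01 + (3.776 − 1)/16.79 = 1.469
NF = 10 log₁₀(1.469) = 1.67 dB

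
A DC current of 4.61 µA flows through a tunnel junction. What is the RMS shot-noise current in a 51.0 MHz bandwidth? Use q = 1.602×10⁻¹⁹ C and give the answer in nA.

I_n = √(2qI·B)
2qI·B = 2 × 1.602×10⁻¹⁹ × 4.61×10⁻⁶ × 5.10×10⁷ = 7.53×10⁻¹⁷ A²
I_n = √(7.53×10⁻¹⁷) = 8.68×10⁻⁹ A = 8.68 nA

8.68 nA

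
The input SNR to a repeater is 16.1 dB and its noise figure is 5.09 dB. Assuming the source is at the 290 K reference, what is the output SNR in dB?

By definition F = SNR_in/SNR_out, so in dB: SNR_out = SNR_in − NF
SNR_out = 16.1 − 5.09 = 11.01 dB

11.01 dB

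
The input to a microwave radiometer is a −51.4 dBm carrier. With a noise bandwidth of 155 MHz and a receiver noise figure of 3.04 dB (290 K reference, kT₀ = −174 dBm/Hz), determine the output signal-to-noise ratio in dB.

37.7 dB

Noise floor: N = −174 + 10 log₁₀(B) + NF
10 log₁₀(1.55×10⁸) = 81.9 dB
N = −174 + 81.9 + 3.04 = −89.06 dBm
SNR = P_sig − N = −51.4 − (−89.06) = 37.66 dB → 37.7 dB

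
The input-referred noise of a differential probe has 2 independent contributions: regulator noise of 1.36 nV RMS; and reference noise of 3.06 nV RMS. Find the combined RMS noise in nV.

Uncorrelated sources add in power (mean-square): V_tot = √(ΣV_i²)
V_tot = √[(1.36×10⁻⁹)² + (3.06×10⁻⁹)²] = 3.35×10⁻⁹ V = 3.35 nV

3.35 nV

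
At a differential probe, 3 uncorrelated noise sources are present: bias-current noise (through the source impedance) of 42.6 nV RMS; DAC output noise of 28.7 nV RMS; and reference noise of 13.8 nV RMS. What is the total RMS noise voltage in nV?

Uncorrelated sources add in power (mean-square): V_tot = √(ΣV_i²)
V_tot = √[(4.26×10⁻⁸)² + (2.87×10⁻⁸)² + (1.38×10⁻⁸)²] = 5.32×10⁻⁸ V = 53.2 nV

53.2 nV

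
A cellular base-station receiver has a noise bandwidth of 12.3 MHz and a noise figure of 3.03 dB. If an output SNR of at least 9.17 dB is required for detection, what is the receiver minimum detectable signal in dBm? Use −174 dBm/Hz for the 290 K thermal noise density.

Sensitivity = −174 + 10 log₁₀(B) + NF + SNR_min
= −174 + 70.9 + 3.03 + 9.17
= −90.90 dBm → −90.9 dBm

−90.9 dBm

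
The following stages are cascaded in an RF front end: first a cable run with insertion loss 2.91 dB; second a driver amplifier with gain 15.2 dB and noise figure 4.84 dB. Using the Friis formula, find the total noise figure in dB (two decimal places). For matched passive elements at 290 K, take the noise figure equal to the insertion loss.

Convert to linear (a loss of L dB is a gain of −L dB): F_i = 10^(NF_i/10), G_i = 10^(G_i,dB/10)
  Stage 1: F_1 = 10^(2.91/10) = 1.954, G_1 = 10^(−2.91/10) = 0.5117
  Stage 2: F_2 = 10^(4.84/10) = 3.048, G_2 = 10^(15.2/10) = 33.11
Friis cascade:
  F = 1.954 + (3.048 − 1)/0.5117 = 5.957
NF = 10 log₁₀(5.957) = 7.75 dB

7.75 dB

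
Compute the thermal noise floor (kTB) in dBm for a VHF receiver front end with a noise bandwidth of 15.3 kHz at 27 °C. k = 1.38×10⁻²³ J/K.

T = 27 °C + 273.15 = 300.15 K
P_n = kTB = 1.38×10⁻²³ × 300.15 × 1.53×10⁴ = 6.34×10⁻¹⁷ W
In dBm: 10 log₁₀(6.34×10⁻¹⁷ / 10⁻³) = −132.0 dBm

−132.0 dBm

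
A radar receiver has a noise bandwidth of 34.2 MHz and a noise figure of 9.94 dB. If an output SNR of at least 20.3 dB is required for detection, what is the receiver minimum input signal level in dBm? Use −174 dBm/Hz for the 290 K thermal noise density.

−68.4 dBm

Sensitivity = −174 + 10 log₁₀(B) + NF + SNR_min
= −174 + 75.34 + 9.94 + 20.3
= −68.42 dBm → −68.4 dBm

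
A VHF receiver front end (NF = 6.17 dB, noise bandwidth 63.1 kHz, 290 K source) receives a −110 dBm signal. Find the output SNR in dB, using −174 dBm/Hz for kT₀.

9.8 dB

Noise floor: N = −174 + 10 log₁₀(B) + NF
10 log₁₀(6.31×10⁴) = 48 dB
N = −174 + 48 + 6.17 = −119.83 dBm
SNR = P_sig − N = −110 − (−119.83) = 9.83 dB → 9.8 dB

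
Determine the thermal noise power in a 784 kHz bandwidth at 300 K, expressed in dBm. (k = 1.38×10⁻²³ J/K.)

−114.9 dBm

P_n = kTB = 1.38×10⁻²³ × 300 × 7.84×10⁵ = 3.25×10⁻¹⁵ W
In dBm: 10 log₁₀(3.25×10⁻¹⁵ / 10⁻³) = −114.9 dBm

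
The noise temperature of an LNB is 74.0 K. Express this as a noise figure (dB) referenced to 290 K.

0.987 dB

F = 1 + T_e/T₀ = 1 + 74.0/290 = 1.25517
NF = 10 log₁₀(1.25517) = 0.987 dB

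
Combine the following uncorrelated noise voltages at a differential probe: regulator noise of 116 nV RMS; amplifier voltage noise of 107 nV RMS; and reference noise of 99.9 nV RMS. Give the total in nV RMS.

187 nV

Uncorrelated sources add in power (mean-square): V_tot = √(ΣV_i²)
V_tot = √[(1.16×10⁻⁷)² + (1.07×10⁻⁷)² + (9.99×10⁻⁸)²] = 1.87×10⁻⁷ V = 187 nV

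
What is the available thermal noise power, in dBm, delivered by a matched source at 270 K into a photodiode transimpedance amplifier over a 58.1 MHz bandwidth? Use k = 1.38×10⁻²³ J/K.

−96.6 dBm

P_n = kTB = 1.38×10⁻²³ × 270 × 5.81×10⁷ = 2.16×10⁻¹³ W
In dBm: 10 log₁₀(2.16×10⁻¹³ / 10⁻³) = −96.6 dBm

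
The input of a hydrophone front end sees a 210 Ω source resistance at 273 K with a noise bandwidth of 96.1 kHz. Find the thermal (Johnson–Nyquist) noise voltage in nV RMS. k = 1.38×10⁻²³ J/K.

551 nV

V_n = √(4kTRB)
4kTRB = 4 × 1.38×10⁻²³ × 273 × 2.10×10² × 9.61×10⁴ = 3.04×10⁻¹³ V²
V_n = √(3.04×10⁻¹³) = 5.51×10⁻⁷ V = 551 nV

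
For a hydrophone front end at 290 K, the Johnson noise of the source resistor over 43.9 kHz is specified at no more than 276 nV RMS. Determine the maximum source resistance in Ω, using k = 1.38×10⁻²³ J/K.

Johnson–Nyquist: V_n = √(4kTRB) ⇒ R = V_n² / (4kTB)
4kTB = 4 × 1.38×10⁻²³ × 290 × 4.39×10⁴ = 7.03×10⁻¹⁶
R = (2.76×10⁻⁷)² / 7.03×10⁻¹⁶ = 1.08×10² Ω = 108 Ω

108 Ω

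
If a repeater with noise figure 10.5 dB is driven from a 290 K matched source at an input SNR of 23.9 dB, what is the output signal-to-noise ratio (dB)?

13.4 dB

By definition F = SNR_in/SNR_out, so in dB: SNR_out = SNR_in − NF
SNR_out = 23.9 − 10.5 = 13.4 dB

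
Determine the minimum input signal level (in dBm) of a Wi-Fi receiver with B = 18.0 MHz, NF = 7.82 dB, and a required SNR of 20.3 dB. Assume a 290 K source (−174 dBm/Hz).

Sensitivity = −174 + 10 log₁₀(B) + NF + SNR_min
= −174 + 72.55 + 7.82 + 20.3
= −73.33 dBm → −73.3 dBm

−73.3 dBm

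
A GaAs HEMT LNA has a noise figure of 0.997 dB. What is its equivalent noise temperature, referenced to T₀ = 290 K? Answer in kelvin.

74.8 K

F = 10^(0.997/10) = 1.25806
T_e = (F − 1)·T₀ = (1.25806 − 1) × 290 = 74.8 K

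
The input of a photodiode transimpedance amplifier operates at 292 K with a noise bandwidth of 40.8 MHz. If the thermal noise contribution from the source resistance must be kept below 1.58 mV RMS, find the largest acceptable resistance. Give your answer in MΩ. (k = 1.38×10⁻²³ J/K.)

3.80 MΩ

Johnson–Nyquist: V_n = √(4kTRB) ⇒ R = V_n² / (4kTB)
4kTB = 4 × 1.38×10⁻²³ × 292 × 4.08×10⁷ = 6.58×10⁻¹³
R = (1.58×10⁻³)² / 6.58×10⁻¹³ = 3.80×10⁶ Ω = 3.80 MΩ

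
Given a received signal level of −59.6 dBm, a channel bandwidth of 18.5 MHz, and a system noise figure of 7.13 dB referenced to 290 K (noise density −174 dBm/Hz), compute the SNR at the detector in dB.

34.6 dB

Noise floor: N = −174 + 10 log₁₀(B) + NF
10 log₁₀(1.85×10⁷) = 72.67 dB
N = −174 + 72.67 + 7.13 = −94.20 dBm
SNR = P_sig − N = −59.6 − (−94.20) = 34.60 dB → 34.6 dB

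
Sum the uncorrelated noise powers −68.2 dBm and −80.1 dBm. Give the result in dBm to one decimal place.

Convert to linear, add, convert back:
P₁ = 1.51×10⁻¹⁰ W, P₂ = 9.77×10⁻¹² W
P_tot = 1.61×10⁻¹⁰ W → 10 log₁₀(P_tot / 10⁻³) = −67.9 dBm

−67.9 dBm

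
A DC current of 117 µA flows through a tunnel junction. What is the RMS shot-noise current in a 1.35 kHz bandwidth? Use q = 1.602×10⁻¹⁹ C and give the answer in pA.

I_n = √(2qI·B)
2qI·B = 2 × 1.602×10⁻¹⁹ × 1.17×10⁻⁴ × 1.35×10³ = 5.06×10⁻²⁰ A²
I_n = √(5.06×10⁻²⁰) = 2.25×10⁻¹⁰ A = 225 pA

225 pA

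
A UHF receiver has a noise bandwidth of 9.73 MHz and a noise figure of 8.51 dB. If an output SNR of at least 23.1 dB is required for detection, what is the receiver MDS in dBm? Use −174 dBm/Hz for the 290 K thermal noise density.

Sensitivity = −174 + 10 log₁₀(B) + NF + SNR_min
= −174 + 69.88 + 8.51 + 23.1
= −72.51 dBm → −72.5 dBm

−72.5 dBm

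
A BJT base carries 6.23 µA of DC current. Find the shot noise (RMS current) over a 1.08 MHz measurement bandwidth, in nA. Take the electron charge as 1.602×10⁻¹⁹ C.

I_n = √(2qI·B)
2qI·B = 2 × 1.602×10⁻¹⁹ × 6.23×10⁻⁶ × 1.08×10⁶ = 2.16×10⁻¹⁸ A²
I_n = √(2.16×10⁻¹⁸) = 1.47×10⁻⁹ A = 1.47 nA

1.47 nA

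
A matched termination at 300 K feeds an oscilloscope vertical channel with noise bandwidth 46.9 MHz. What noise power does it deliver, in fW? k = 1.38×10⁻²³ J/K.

P_n = kTB = 1.38×10⁻²³ × 300 × 4.69×10⁷ = 1.94×10⁻¹³ W = 194 fW

194 fW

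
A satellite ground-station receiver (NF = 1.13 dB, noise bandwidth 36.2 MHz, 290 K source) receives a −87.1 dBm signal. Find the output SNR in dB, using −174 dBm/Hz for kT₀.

10.2 dB

Noise floor: N = −174 + 10 log₁₀(B) + NF
10 log₁₀(3.62×10⁷) = 75.59 dB
N = −174 + 75.59 + 1.13 = −97.28 dBm
SNR = P_sig − N = −87.1 − (−97.28) = 10.18 dB → 10.2 dB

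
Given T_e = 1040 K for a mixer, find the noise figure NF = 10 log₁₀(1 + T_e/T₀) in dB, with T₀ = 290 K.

F = 1 + T_e/T₀ = 1 + 1040/290 = 4.58621
NF = 10 log₁₀(4.58621) = 6.61 dB

6.61 dB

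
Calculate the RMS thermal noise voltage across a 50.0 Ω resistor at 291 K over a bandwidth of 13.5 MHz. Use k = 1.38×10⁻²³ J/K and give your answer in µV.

V_n = √(4kTRB)
4kTRB = 4 × 1.38×10⁻²³ × 291 × 5.00×10¹ × 1.35×10⁷ = 1.08×10⁻¹¹ V²
V_n = √(1.08×10⁻¹¹) = 3.29×10⁻⁶ V = 3.29 µV

3.29 µV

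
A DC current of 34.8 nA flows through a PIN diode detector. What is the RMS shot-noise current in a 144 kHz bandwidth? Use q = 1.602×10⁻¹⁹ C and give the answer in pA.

I_n = √(2qI·B)
2qI·B = 2 × 1.602×10⁻¹⁹ × 3.48×10⁻⁸ × 1.44×10⁵ = 1.61×10⁻²¹ A²
I_n = √(1.61×10⁻²¹) = 4.01×10⁻¹¹ A = 40.1 pA

40.1 pA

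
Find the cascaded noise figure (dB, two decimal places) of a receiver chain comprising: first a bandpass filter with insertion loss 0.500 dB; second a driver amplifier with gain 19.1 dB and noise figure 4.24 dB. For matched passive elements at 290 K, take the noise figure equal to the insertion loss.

4.74 dB

Convert to linear (a loss of L dB is a gain of −L dB): F_i = 10^(NF_i/10), G_i = 10^(G_i,dB/10)
  Stage 1: F_1 = 10^(0.500/10) = 1.122, G_1 = 10^(−0.500/10) = 0.8913
  Stage 2: F_2 = 10^(4.24/10) = 2.655, G_2 = 10^(19.1/10) = 81.28
Friis cascade:
  F = 1.122 + (2.655 − 1)/0.8913 = 2.979
NF = 10 log₁₀(2.979) = 4.74 dB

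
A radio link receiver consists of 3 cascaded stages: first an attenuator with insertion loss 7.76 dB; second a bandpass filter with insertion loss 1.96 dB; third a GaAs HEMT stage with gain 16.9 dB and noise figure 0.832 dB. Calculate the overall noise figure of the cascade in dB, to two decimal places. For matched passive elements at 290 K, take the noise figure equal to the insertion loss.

10.55 dB

Convert to linear (a loss of L dB is a gain of −L dB): F_i = 10^(NF_i/10), G_i = 10^(G_i,dB/10)
  Stage 1: F_1 = 10^(7.76/10) = 5.970, G_1 = 10^(−7.76/10) = 0.1675
  Stage 2: F_2 = 10^(1.96/10) = 1.570, G_2 = 10^(−1.96/10) = 0.6368
  Stage 3: F_3 = 10^(0.832/10) = 1.211, G_3 = 10^(16.9/10) = 48.98
Friis cascade:
  F = 5.970 + (1.570 − 1)/0.1675 + (1.211 − 1)/0.1067 = 11.36
NF = 10 log₁₀(11.36) = 10.55 dB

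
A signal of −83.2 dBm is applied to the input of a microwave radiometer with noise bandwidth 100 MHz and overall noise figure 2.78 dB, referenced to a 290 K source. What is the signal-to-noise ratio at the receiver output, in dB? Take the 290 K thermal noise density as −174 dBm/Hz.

8.0 dB

Noise floor: N = −174 + 10 log₁₀(B) + NF
10 log₁₀(1.00×10⁸) = 80 dB
N = −174 + 80 + 2.78 = −91.22 dBm
SNR = P_sig − N = −83.2 − (−91.22) = 8.02 dB → 8.0 dB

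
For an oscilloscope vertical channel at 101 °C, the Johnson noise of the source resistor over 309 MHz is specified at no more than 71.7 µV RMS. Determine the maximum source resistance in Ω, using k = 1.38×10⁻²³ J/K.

806 Ω

T = 101 °C + 273.15 = 374.15 K
Johnson–Nyquist: V_n = √(4kTRB) ⇒ R = V_n² / (4kTB)
4kTB = 4 × 1.38×10⁻²³ × 374.15 × 3.09×10⁸ = 6.38×10⁻¹²
R = (7.17×10⁻⁵)² / 6.38×10⁻¹² = 8.06×10² Ω = 806 Ω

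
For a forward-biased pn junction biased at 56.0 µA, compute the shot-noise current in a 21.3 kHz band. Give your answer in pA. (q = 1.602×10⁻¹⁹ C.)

I_n = √(2qI·B)
2qI·B = 2 × 1.602×10⁻¹⁹ × 5.60×10⁻⁵ × 2.13×10⁴ = 3.82×10⁻¹⁹ A²
I_n = √(3.82×10⁻¹⁹) = 6.18×10⁻¹⁰ A = 618 pA

618 pA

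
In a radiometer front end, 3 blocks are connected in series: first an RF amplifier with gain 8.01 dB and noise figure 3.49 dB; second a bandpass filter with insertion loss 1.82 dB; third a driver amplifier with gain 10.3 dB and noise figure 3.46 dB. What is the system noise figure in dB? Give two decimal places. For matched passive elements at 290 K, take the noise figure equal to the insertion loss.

4.16 dB

Convert to linear (a loss of L dB is a gain of −L dB): F_i = 10^(NF_i/10), G_i = 10^(G_i,dB/10)
  Stage 1: F_1 = 10^(3.49/10) = 2.234, G_1 = 10^(8.01/10) = 6.324
  Stage 2: F_2 = 10^(1.82/10) = 1.521, G_2 = 10^(−1.82/10) = 0.6577
  Stage 3: F_3 = 10^(3.46/10) = 2.218, G_3 = 10^(10.3/10) = 10.72
Friis cascade:
  F = 2.234 + (1.521 − 1)/6.324 + (2.218 − 1)/4.159 = 2.609
NF = 10 log₁₀(2.609) = 4.16 dB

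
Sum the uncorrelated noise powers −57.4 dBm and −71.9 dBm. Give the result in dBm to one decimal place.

Convert to linear, add, convert back:
P₁ = 1.82×10⁻⁹ W, P₂ = 6.46×10⁻¹¹ W
P_tot = 1.88×10⁻⁹ W → 10 log₁₀(P_tot / 10⁻³) = −57.2 dBm

−57.2 dBm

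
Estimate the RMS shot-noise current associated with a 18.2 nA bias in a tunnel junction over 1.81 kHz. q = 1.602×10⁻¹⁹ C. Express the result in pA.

I_n = √(2qI·B)
2qI·B = 2 × 1.602×10⁻¹⁹ × 1.82×10⁻⁸ × 1.81×10³ = 1.06×10⁻²³ A²
I_n = √(1.06×10⁻²³) = 3.25×10⁻¹² A = 3.25 pA

3.25 pA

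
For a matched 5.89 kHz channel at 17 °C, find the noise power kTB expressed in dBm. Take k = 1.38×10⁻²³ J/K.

T = 17 °C + 273.15 = 290.15 K
P_n = kTB = 1.38×10⁻²³ × 290.15 × 5.89×10³ = 2.36×10⁻¹⁷ W
In dBm: 10 log₁₀(2.36×10⁻¹⁷ / 10⁻³) = −136.3 dBm

−136.3 dBm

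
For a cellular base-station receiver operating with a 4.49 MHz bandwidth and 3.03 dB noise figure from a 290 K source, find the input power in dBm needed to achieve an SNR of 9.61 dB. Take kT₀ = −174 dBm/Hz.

Sensitivity = −174 + 10 log₁₀(B) + NF + SNR_min
= −174 + 66.52 + 3.03 + 9.61
= −94.84 dBm → −94.8 dBm

−94.8 dBm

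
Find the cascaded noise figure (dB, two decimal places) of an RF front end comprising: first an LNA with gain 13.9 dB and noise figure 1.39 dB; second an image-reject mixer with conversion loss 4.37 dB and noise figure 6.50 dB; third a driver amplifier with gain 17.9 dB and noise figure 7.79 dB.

Convert to linear (a loss of L dB is a gain of −L dB): F_i = 10^(NF_i/10), G_i = 10^(G_i,dB/10)
  Stage 1: F_1 = 10^(1.39/10) = 1.377, G_1 = 10^(13.9/10) = 24.55
  Stage 2: F_2 = 10^(6.50/10) = 4.467, G_2 = 10^(−4.37/10) = 0.3656
  Stage 3: F_3 = 10^(7.79/10) = 6.012, G_3 = 10^(17.9/10) = 61.66
Friis cascade:
  F = 1.377 + (4.467 − 1)/24.55 + (6.012 − 1)/8.974 = 2.077
NF = 10 log₁₀(2.077) = 3.17 dB

3.17 dB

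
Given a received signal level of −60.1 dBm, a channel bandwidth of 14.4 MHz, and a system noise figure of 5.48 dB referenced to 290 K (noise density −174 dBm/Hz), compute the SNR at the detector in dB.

Noise floor: N = −174 + 10 log₁₀(B) + NF
10 log₁₀(1.44×10⁷) = 71.58 dB
N = −174 + 71.58 + 5.48 = −96.94 dBm
SNR = P_sig − N = −60.1 − (−96.94) = 36.84 dB → 36.8 dB

36.8 dB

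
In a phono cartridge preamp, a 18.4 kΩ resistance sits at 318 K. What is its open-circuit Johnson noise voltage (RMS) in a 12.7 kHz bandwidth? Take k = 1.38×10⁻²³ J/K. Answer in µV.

2.03 µV

V_n = √(4kTRB)
4kTRB = 4 × 1.38×10⁻²³ × 318 × 1.84×10⁴ × 1.27×10⁴ = 4.10×10⁻¹² V²
V_n = √(4.10×10⁻¹²) = 2.03×10⁻⁶ V = 2.03 µV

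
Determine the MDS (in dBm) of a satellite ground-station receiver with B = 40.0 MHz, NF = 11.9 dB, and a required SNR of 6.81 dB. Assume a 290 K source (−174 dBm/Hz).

−79.3 dBm

Sensitivity = −174 + 10 log₁₀(B) + NF + SNR_min
= −174 + 76.02 + 11.9 + 6.81
= −79.27 dBm → −79.3 dBm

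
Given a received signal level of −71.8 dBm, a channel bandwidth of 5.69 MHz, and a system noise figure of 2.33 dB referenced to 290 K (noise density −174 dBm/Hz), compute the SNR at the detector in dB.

Noise floor: N = −174 + 10 log₁₀(B) + NF
10 log₁₀(5.69×10⁶) = 67.55 dB
N = −174 + 67.55 + 2.33 = −104.12 dBm
SNR = P_sig − N = −71.8 − (−104.12) = 32.32 dB → 32.3 dB

32.3 dB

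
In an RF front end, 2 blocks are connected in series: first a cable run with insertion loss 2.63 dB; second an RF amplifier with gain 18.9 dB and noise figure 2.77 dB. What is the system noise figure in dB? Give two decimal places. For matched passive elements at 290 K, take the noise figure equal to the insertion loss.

5.40 dB

Convert to linear (a loss of L dB is a gain of −L dB): F_i = 10^(NF_i/10), G_i = 10^(G_i,dB/10)
  Stage 1: F_1 = 10^(2.63/10) = 1.832, G_1 = 10^(−2.63/10) = 0.5458
  Stage 2: F_2 = 10^(2.77/10) = 1.892, G_2 = 10^(18.9/10) = 77.62
Friis cascade:
  F = 1.832 + (1.892 − 1)/0.5458 = 3.467
NF = 10 log₁₀(3.467) = 5.40 dB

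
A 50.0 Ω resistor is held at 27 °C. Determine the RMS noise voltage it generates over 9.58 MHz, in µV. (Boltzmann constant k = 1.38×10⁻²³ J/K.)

T = 27 °C + 273.15 = 300.15 K
V_n = √(4kTRB)
4kTRB = 4 × 1.38×10⁻²³ × 300.15 × 5.00×10¹ × 9.58×10⁶ = 7.94×10⁻¹² V²
V_n = √(7.94×10⁻¹²) = 2.82×10⁻⁶ V = 2.82 µV

2.82 µV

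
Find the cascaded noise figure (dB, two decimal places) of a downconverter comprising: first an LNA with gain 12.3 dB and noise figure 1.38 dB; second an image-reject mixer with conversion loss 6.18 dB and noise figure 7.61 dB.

2.19 dB

Convert to linear (a loss of L dB is a gain of −L dB): F_i = 10^(NF_i/10), G_i = 10^(G_i,dB/10)
  Stage 1: F_1 = 10^(1.38/10) = 1.374, G_1 = 10^(12.3/10) = 16.98
  Stage 2: F_2 = 10^(7.61/10) = 5.768, G_2 = 10^(−6.18/10) = 0.2410
Friis cascade:
  F = 1.374 + (5.768 − 1)/16.98 = 1.655
NF = 10 log₁₀(1.655) = 2.19 dB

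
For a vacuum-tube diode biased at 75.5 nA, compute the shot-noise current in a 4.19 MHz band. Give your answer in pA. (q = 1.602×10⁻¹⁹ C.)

I_n = √(2qI·B)
2qI·B = 2 × 1.602×10⁻¹⁹ × 7.55×10⁻⁸ × 4.19×10⁶ = 1.01×10⁻¹⁹ A²
I_n = √(1.01×10⁻¹⁹) = 3.18×10⁻¹⁰ A = 318 pA

318 pA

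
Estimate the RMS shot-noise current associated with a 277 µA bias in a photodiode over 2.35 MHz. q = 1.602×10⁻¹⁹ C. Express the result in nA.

I_n = √(2qI·B)
2qI·B = 2 × 1.602×10⁻¹⁹ × 2.77×10⁻⁴ × 2.35×10⁶ = 2.09×10⁻¹⁶ A²
I_n = √(2.09×10⁻¹⁶) = 1.44×10⁻⁸ A = 14.4 nA

14.4 nA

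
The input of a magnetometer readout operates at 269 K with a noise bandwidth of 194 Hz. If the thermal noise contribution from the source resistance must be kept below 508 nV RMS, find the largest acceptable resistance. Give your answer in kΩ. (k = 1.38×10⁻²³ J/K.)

89.6 kΩ

Johnson–Nyquist: V_n = √(4kTRB) ⇒ R = V_n² / (4kTB)
4kTB = 4 × 1.38×10⁻²³ × 269 × 1.94×10² = 2.88×10⁻¹⁸
R = (5.08×10⁻⁷)² / 2.88×10⁻¹⁸ = 8.96×10⁴ Ω = 89.6 kΩ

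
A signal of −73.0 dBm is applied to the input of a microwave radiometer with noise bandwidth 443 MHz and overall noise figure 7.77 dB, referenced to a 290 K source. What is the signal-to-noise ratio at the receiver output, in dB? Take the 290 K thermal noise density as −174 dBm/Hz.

6.8 dB

Noise floor: N = −174 + 10 log₁₀(B) + NF
10 log₁₀(4.43×10⁸) = 86.46 dB
N = −174 + 86.46 + 7.77 = −79.77 dBm
SNR = P_sig − N = −73.0 − (−79.77) = 6.77 dB → 6.8 dB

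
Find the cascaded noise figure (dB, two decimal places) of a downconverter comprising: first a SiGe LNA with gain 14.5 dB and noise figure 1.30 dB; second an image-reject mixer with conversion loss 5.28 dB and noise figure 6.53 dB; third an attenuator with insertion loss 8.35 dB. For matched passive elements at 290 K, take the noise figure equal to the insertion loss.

3.37 dB

Convert to linear (a loss of L dB is a gain of −L dB): F_i = 10^(NF_i/10), G_i = 10^(G_i,dB/10)
  Stage 1: F_1 = 10^(1.30/10) = 1.349, G_1 = 10^(14.5/10) = 28.18
  Stage 2: F_2 = 10^(6.53/10) = 4.498, G_2 = 10^(−5.28/10) = 0.2965
  Stage 3: F_3 = 10^(8.35/10) = 6.839, G_3 = 10^(−8.35/10) = 0.1462
Friis cascade:
  F = 1.349 + (4.498 − 1)/28.18 + (6.839 − 1)/8.356 = 2.172
NF = 10 log₁₀(2.172) = 3.37 dB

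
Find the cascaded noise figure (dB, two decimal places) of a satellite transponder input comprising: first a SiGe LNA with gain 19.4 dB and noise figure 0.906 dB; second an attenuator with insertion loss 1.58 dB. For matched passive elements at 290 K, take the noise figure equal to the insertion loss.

0.92 dB

Convert to linear (a loss of L dB is a gain of −L dB): F_i = 10^(NF_i/10), G_i = 10^(G_i,dB/10)
  Stage 1: F_1 = 10^(0.906/10) = 1.232, G_1 = 10^(19.4/10) = 87.10
  Stage 2: F_2 = 10^(1.58/10) = 1.439, G_2 = 10^(−1.58/10) = 0.6950
Friis cascade:
  F = 1.232 + (1.439 − 1)/87.10 = 1.237
NF = 10 log₁₀(1.237) = 0.92 dB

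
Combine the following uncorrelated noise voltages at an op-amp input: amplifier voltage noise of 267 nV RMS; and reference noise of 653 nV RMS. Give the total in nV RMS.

705 nV

Uncorrelated sources add in power (mean-square): V_tot = √(ΣV_i²)
V_tot = √[(2.67×10⁻⁷)² + (6.53×10⁻⁷)²] = 7.05×10⁻⁷ V = 705 nV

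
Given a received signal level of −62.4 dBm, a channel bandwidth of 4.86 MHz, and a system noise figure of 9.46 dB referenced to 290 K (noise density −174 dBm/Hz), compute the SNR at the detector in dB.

35.3 dB

Noise floor: N = −174 + 10 log₁₀(B) + NF
10 log₁₀(4.86×10⁶) = 66.87 dB
N = −174 + 66.87 + 9.46 = −97.67 dBm
SNR = P_sig − N = −62.4 − (−97.67) = 35.27 dB → 35.3 dB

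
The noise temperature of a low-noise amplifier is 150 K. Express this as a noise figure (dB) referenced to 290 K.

1.81 dB

F = 1 + T_e/T₀ = 1 + 150/290 = 1.51724
NF = 10 log₁₀(1.51724) = 1.81 dB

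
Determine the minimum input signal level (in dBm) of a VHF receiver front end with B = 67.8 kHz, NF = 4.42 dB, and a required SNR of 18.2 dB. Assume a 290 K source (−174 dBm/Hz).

−103.1 dBm

Sensitivity = −174 + 10 log₁₀(B) + NF + SNR_min
= −174 + 48.31 + 4.42 + 18.2
= −103.07 dBm → −103.1 dBm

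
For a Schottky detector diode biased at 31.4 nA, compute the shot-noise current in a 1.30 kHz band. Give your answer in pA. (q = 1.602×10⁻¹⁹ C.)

3.62 pA

I_n = √(2qI·B)
2qI·B = 2 × 1.602×10⁻¹⁹ × 3.14×10⁻⁸ × 1.30×10³ = 1.31×10⁻²³ A²
I_n = √(1.31×10⁻²³) = 3.62×10⁻¹² A = 3.62 pA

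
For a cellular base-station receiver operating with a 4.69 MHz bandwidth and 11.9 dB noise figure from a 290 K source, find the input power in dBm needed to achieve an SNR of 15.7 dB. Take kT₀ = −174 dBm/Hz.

Sensitivity = −174 + 10 log₁₀(B) + NF + SNR_min
= −174 + 66.71 + 11.9 + 15.7
= −79.69 dBm → −79.7 dBm

−79.7 dBm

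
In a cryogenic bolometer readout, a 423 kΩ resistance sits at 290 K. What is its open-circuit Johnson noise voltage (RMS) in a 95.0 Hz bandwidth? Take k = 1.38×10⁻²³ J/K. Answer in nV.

802 nV

V_n = √(4kTRB)
4kTRB = 4 × 1.38×10⁻²³ × 290 × 4.23×10⁵ × 9.50×10¹ = 6.43×10⁻¹³ V²
V_n = √(6.43×10⁻¹³) = 8.02×10⁻⁷ V = 802 nV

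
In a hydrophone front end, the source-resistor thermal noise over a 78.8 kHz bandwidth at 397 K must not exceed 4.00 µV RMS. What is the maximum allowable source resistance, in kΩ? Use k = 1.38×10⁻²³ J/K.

9.27 kΩ

Johnson–Nyquist: V_n = √(4kTRB) ⇒ R = V_n² / (4kTB)
4kTB = 4 × 1.38×10⁻²³ × 397 × 7.88×10⁴ = 1.73×10⁻¹⁵
R = (4.00×10⁻⁶)² / 1.73×10⁻¹⁵ = 9.27×10³ Ω = 9.27 kΩ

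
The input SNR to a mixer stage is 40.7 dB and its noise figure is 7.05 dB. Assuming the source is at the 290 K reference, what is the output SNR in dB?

By definition F = SNR_in/SNR_out, so in dB: SNR_out = SNR_in − NF
SNR_out = 40.7 − 7.05 = 33.65 dB

33.65 dB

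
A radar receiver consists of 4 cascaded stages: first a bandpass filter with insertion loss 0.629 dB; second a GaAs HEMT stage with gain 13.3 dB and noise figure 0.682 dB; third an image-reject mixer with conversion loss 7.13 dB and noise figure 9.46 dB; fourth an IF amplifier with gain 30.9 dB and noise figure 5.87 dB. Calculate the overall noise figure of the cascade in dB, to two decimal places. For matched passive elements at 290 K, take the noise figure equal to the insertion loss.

Convert to linear (a loss of L dB is a gain of −L dB): F_i = 10^(NF_i/10), G_i = 10^(G_i,dB/10)
  Stage 1: F_1 = 10^(0.629/10) = 1.156, G_1 = 10^(−0.629/10) = 0.8652
  Stage 2: F_2 = 10^(0.682/10) = 1.170, G_2 = 10^(13.3/10) = 21.38
  Stage 3: F_3 = 10^(9.46/10) = 8.831, G_3 = 10^(−7.13/10) = 0.1936
  Stage 4: F_4 = 10^(5.87/10) = 3.864, G_4 = 10^(30.9/10) = 1230
Friis cascade:
  F = 1.156 + (1.170 − 1)/0.8652 + (8.831 − 1)/18.50 + (3.864 − 1)/3.582 = 2.575
NF = 10 log₁₀(2.575) = 4.11 dB

4.11 dB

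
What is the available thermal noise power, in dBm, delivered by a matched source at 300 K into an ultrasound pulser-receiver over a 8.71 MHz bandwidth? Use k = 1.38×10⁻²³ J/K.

−104.4 dBm

P_n = kTB = 1.38×10⁻²³ × 300 × 8.71×10⁶ = 3.61×10⁻¹⁴ W
In dBm: 10 log₁₀(3.61×10⁻¹⁴ / 10⁻³) = −104.4 dBm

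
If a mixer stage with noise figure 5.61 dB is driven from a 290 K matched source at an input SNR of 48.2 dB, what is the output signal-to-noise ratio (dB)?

By definition F = SNR_in/SNR_out, so in dB: SNR_out = SNR_in − NF
SNR_out = 48.2 − 5.61 = 42.59 dB

42.59 dB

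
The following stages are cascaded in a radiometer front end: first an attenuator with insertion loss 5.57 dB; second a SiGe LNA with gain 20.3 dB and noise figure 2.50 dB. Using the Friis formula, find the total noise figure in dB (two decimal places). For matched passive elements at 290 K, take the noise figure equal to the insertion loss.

8.07 dB

Convert to linear (a loss of L dB is a gain of −L dB): F_i = 10^(NF_i/10), G_i = 10^(G_i,dB/10)
  Stage 1: F_1 = 10^(5.57/10) = 3.606, G_1 = 10^(−5.57/10) = 0.2773
  Stage 2: F_2 = 10^(2.50/10) = 1.778, G_2 = 10^(20.3/10) = 107.2
Friis cascade:
  F = 3.606 + (1.778 − 1)/0.2773 = 6.412
NF = 10 log₁₀(6.412) = 8.07 dB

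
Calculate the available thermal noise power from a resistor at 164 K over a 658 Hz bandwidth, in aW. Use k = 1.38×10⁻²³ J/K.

1.49 aW

P_n = kTB = 1.38×10⁻²³ × 164 × 6.58×10² = 1.49×10⁻¹⁸ W = 1.49 aW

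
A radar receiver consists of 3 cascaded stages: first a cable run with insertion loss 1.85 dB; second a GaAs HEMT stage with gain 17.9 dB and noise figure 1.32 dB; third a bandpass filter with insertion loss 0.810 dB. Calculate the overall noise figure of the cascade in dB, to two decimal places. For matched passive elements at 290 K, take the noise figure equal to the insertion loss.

3.18 dB

Convert to linear (a loss of L dB is a gain of −L dB): F_i = 10^(NF_i/10), G_i = 10^(G_i,dB/10)
  Stage 1: F_1 = 10^(1.85/10) = 1.531, G_1 = 10^(−1.85/10) = 0.6531
  Stage 2: F_2 = 10^(1.32/10) = 1.355, G_2 = 10^(17.9/10) = 61.66
  Stage 3: F_3 = 10^(0.810/10) = 1.205, G_3 = 10^(−0.810/10) = 0.8299
Friis cascade:
  F = 1.531 + (1.355 − 1)/0.6531 + (1.205 − 1)/40.27 = 2.080
NF = 10 log₁₀(2.080) = 3.18 dB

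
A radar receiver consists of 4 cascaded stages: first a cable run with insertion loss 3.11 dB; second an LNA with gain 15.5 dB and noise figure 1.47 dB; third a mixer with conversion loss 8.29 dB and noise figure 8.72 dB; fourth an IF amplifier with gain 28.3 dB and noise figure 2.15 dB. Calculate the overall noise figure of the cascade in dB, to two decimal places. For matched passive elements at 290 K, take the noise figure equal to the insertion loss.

5.43 dB

Convert to linear (a loss of L dB is a gain of −L dB): F_i = 10^(NF_i/10), G_i = 10^(G_i,dB/10)
  Stage 1: F_1 = 10^(3.11/10) = 2.046, G_1 = 10^(−3.11/10) = 0.4887
  Stage 2: F_2 = 10^(1.47/10) = 1.403, G_2 = 10^(15.5/10) = 35.48
  Stage 3: F_3 = 10^(8.72/10) = 7.447, G_3 = 10^(−8.29/10) = 0.1483
  Stage 4: F_4 = 10^(2.15/10) = 1.641, G_4 = 10^(28.3/10) = 676.1
Friis cascade:
  F = 2.046 + (1.403 − 1)/0.4887 + (7.447 − 1)/17.34 + (1.641 − 1)/2.570 = 3.492
NF = 10 log₁₀(3.492) = 5.43 dB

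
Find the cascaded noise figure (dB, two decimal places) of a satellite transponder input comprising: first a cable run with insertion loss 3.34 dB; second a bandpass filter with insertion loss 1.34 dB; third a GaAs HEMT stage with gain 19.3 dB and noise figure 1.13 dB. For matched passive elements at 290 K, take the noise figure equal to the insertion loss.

Convert to linear (a loss of L dB is a gain of −L dB): F_i = 10^(NF_i/10), G_i = 10^(G_i,dB/10)
  Stage 1: F_1 = 10^(3.34/10) = 2.158, G_1 = 10^(−3.34/10) = 0.4634
  Stage 2: F_2 = 10^(1.34/10) = 1.361, G_2 = 10^(−1.34/10) = 0.7345
  Stage 3: F_3 = 10^(1.13/10) = 1.297, G_3 = 10^(19.3/10) = 85.11
Friis cascade:
  F = 2.158 + (1.361 − 1)/0.4634 + (1.297 − 1)/0.3404 = 3.811
NF = 10 log₁₀(3.811) = 5.81 dB

5.81 dB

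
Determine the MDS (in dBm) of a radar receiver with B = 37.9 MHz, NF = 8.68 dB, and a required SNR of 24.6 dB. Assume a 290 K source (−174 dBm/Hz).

−64.9 dBm

Sensitivity = −174 + 10 log₁₀(B) + NF + SNR_min
= −174 + 75.79 + 8.68 + 24.6
= −64.93 dBm → −64.9 dBm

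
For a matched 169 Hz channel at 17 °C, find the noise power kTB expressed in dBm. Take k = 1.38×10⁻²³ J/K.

−151.7 dBm

T = 17 °C + 273.15 = 290.15 K
P_n = kTB = 1.38×10⁻²³ × 290.15 × 1.69×10² = 6.77×10⁻¹⁹ W
In dBm: 10 log₁₀(6.77×10⁻¹⁹ / 10⁻³) = −151.7 dBm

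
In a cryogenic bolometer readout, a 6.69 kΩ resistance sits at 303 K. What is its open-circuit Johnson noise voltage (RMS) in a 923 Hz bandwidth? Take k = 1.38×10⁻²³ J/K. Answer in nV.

321 nV

V_n = √(4kTRB)
4kTRB = 4 × 1.38×10⁻²³ × 303 × 6.69×10³ × 9.23×10² = 1.03×10⁻¹³ V²
V_n = √(1.03×10⁻¹³) = 3.21×10⁻⁷ V = 321 nV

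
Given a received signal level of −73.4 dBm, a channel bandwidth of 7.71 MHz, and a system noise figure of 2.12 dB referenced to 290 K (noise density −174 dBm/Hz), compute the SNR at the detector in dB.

Noise floor: N = −174 + 10 log₁₀(B) + NF
10 log₁₀(7.71×10⁶) = 68.87 dB
N = −174 + 68.87 + 2.12 = −103.01 dBm
SNR = P_sig − N = −73.4 − (−103.01) = 29.61 dB → 29.6 dB

29.6 dB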